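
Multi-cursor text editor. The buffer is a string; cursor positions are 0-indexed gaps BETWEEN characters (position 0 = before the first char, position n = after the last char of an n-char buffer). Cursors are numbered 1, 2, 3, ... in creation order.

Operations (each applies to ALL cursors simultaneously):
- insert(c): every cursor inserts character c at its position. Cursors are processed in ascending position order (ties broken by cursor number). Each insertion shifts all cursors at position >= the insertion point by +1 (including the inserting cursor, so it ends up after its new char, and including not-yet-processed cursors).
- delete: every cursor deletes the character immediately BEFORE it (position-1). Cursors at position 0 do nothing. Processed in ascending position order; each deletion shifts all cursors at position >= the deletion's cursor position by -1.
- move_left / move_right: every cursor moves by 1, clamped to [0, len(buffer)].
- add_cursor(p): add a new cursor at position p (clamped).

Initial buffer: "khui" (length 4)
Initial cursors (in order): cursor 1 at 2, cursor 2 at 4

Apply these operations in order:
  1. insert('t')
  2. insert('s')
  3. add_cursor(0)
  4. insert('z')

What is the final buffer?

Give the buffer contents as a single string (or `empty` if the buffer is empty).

Answer: zkhtszuitsz

Derivation:
After op 1 (insert('t')): buffer="khtuit" (len 6), cursors c1@3 c2@6, authorship ..1..2
After op 2 (insert('s')): buffer="khtsuits" (len 8), cursors c1@4 c2@8, authorship ..11..22
After op 3 (add_cursor(0)): buffer="khtsuits" (len 8), cursors c3@0 c1@4 c2@8, authorship ..11..22
After op 4 (insert('z')): buffer="zkhtszuitsz" (len 11), cursors c3@1 c1@6 c2@11, authorship 3..111..222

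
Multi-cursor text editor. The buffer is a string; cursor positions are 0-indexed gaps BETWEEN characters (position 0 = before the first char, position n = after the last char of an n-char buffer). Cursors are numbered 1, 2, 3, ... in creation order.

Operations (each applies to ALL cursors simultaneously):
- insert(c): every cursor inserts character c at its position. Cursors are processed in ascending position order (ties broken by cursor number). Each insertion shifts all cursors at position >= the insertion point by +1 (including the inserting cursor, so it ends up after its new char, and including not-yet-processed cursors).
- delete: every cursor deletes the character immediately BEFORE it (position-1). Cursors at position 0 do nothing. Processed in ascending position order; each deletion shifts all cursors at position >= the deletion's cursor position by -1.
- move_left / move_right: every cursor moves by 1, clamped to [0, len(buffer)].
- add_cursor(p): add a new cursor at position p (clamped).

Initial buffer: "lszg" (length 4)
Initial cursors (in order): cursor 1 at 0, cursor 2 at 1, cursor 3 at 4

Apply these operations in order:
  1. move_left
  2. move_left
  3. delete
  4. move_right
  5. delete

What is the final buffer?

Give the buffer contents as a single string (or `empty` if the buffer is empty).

Answer: g

Derivation:
After op 1 (move_left): buffer="lszg" (len 4), cursors c1@0 c2@0 c3@3, authorship ....
After op 2 (move_left): buffer="lszg" (len 4), cursors c1@0 c2@0 c3@2, authorship ....
After op 3 (delete): buffer="lzg" (len 3), cursors c1@0 c2@0 c3@1, authorship ...
After op 4 (move_right): buffer="lzg" (len 3), cursors c1@1 c2@1 c3@2, authorship ...
After op 5 (delete): buffer="g" (len 1), cursors c1@0 c2@0 c3@0, authorship .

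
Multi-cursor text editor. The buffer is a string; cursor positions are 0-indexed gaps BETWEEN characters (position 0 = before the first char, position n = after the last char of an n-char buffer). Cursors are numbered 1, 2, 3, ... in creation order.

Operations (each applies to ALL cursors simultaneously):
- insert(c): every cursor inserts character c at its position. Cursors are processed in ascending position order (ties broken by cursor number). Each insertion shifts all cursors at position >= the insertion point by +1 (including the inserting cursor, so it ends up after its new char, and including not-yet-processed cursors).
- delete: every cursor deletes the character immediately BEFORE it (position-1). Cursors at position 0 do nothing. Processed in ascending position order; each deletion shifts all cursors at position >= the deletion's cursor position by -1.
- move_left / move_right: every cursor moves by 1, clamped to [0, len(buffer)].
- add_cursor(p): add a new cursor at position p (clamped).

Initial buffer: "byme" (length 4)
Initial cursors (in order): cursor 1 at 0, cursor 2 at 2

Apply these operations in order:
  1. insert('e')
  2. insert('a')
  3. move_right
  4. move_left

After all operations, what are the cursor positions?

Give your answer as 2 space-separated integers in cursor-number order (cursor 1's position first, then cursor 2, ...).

After op 1 (insert('e')): buffer="ebyeme" (len 6), cursors c1@1 c2@4, authorship 1..2..
After op 2 (insert('a')): buffer="eabyeame" (len 8), cursors c1@2 c2@6, authorship 11..22..
After op 3 (move_right): buffer="eabyeame" (len 8), cursors c1@3 c2@7, authorship 11..22..
After op 4 (move_left): buffer="eabyeame" (len 8), cursors c1@2 c2@6, authorship 11..22..

Answer: 2 6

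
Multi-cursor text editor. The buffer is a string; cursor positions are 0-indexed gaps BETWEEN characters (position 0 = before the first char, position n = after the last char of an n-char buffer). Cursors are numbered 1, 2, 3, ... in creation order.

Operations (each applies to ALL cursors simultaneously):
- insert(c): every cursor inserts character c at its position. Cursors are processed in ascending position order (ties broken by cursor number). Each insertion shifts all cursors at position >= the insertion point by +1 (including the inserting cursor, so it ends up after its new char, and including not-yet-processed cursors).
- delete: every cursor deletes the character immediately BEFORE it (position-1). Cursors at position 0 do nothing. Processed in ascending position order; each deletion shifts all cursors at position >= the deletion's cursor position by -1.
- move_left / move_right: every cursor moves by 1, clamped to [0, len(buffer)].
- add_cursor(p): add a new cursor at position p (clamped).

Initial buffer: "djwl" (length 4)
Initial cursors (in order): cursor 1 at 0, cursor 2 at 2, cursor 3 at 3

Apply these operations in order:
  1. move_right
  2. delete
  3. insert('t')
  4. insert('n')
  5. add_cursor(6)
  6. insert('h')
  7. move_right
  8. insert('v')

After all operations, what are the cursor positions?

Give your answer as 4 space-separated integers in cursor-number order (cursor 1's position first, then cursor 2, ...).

Answer: 5 15 15 11

Derivation:
After op 1 (move_right): buffer="djwl" (len 4), cursors c1@1 c2@3 c3@4, authorship ....
After op 2 (delete): buffer="j" (len 1), cursors c1@0 c2@1 c3@1, authorship .
After op 3 (insert('t')): buffer="tjtt" (len 4), cursors c1@1 c2@4 c3@4, authorship 1.23
After op 4 (insert('n')): buffer="tnjttnn" (len 7), cursors c1@2 c2@7 c3@7, authorship 11.2323
After op 5 (add_cursor(6)): buffer="tnjttnn" (len 7), cursors c1@2 c4@6 c2@7 c3@7, authorship 11.2323
After op 6 (insert('h')): buffer="tnhjttnhnhh" (len 11), cursors c1@3 c4@8 c2@11 c3@11, authorship 111.2324323
After op 7 (move_right): buffer="tnhjttnhnhh" (len 11), cursors c1@4 c4@9 c2@11 c3@11, authorship 111.2324323
After op 8 (insert('v')): buffer="tnhjvttnhnvhhvv" (len 15), cursors c1@5 c4@11 c2@15 c3@15, authorship 111.12324342323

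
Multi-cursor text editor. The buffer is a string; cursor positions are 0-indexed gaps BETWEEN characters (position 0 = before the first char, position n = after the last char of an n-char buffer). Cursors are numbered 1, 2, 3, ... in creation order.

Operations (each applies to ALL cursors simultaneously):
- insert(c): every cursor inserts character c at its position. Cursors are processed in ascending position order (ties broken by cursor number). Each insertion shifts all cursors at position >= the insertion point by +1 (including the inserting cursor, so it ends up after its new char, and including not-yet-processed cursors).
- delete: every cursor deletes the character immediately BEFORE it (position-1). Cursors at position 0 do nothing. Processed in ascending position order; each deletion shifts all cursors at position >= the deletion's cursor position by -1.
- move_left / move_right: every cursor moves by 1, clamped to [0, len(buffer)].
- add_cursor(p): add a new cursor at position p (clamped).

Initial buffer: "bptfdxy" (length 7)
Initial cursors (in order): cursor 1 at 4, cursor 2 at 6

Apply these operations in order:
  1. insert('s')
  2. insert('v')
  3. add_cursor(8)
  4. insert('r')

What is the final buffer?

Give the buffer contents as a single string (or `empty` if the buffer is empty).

After op 1 (insert('s')): buffer="bptfsdxsy" (len 9), cursors c1@5 c2@8, authorship ....1..2.
After op 2 (insert('v')): buffer="bptfsvdxsvy" (len 11), cursors c1@6 c2@10, authorship ....11..22.
After op 3 (add_cursor(8)): buffer="bptfsvdxsvy" (len 11), cursors c1@6 c3@8 c2@10, authorship ....11..22.
After op 4 (insert('r')): buffer="bptfsvrdxrsvry" (len 14), cursors c1@7 c3@10 c2@13, authorship ....111..3222.

Answer: bptfsvrdxrsvry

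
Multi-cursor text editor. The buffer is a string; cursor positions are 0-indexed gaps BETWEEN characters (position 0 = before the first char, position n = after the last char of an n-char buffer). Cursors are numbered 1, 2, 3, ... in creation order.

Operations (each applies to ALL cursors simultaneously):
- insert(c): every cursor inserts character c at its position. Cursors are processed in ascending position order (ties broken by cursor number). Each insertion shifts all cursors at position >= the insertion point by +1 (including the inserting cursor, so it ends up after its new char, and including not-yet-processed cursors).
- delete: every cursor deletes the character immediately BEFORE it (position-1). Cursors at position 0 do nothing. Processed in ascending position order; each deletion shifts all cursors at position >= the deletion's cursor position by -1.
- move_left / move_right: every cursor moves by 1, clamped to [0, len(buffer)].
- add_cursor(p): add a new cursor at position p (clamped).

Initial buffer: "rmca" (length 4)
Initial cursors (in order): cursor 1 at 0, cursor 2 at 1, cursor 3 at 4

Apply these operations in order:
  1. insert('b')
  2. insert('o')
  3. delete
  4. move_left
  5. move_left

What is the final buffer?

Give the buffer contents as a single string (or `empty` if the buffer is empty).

After op 1 (insert('b')): buffer="brbmcab" (len 7), cursors c1@1 c2@3 c3@7, authorship 1.2...3
After op 2 (insert('o')): buffer="borbomcabo" (len 10), cursors c1@2 c2@5 c3@10, authorship 11.22...33
After op 3 (delete): buffer="brbmcab" (len 7), cursors c1@1 c2@3 c3@7, authorship 1.2...3
After op 4 (move_left): buffer="brbmcab" (len 7), cursors c1@0 c2@2 c3@6, authorship 1.2...3
After op 5 (move_left): buffer="brbmcab" (len 7), cursors c1@0 c2@1 c3@5, authorship 1.2...3

Answer: brbmcab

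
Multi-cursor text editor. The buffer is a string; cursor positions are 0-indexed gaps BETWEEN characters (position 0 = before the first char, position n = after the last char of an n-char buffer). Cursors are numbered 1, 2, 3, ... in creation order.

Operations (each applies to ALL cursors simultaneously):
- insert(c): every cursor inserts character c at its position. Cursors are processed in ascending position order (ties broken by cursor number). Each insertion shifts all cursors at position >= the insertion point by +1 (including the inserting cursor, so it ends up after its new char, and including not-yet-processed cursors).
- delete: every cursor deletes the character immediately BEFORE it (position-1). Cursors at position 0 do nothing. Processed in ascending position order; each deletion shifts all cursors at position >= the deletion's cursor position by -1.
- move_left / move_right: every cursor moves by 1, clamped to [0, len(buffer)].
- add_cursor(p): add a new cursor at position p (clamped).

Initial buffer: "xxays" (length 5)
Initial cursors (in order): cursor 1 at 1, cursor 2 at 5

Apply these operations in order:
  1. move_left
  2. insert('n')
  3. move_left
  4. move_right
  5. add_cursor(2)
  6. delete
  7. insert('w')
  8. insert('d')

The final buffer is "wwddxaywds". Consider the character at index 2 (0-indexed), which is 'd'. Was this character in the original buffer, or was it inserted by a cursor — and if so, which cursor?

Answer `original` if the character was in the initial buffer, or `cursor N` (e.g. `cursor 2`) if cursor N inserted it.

After op 1 (move_left): buffer="xxays" (len 5), cursors c1@0 c2@4, authorship .....
After op 2 (insert('n')): buffer="nxxayns" (len 7), cursors c1@1 c2@6, authorship 1....2.
After op 3 (move_left): buffer="nxxayns" (len 7), cursors c1@0 c2@5, authorship 1....2.
After op 4 (move_right): buffer="nxxayns" (len 7), cursors c1@1 c2@6, authorship 1....2.
After op 5 (add_cursor(2)): buffer="nxxayns" (len 7), cursors c1@1 c3@2 c2@6, authorship 1....2.
After op 6 (delete): buffer="xays" (len 4), cursors c1@0 c3@0 c2@3, authorship ....
After op 7 (insert('w')): buffer="wwxayws" (len 7), cursors c1@2 c3@2 c2@6, authorship 13...2.
After op 8 (insert('d')): buffer="wwddxaywds" (len 10), cursors c1@4 c3@4 c2@9, authorship 1313...22.
Authorship (.=original, N=cursor N): 1 3 1 3 . . . 2 2 .
Index 2: author = 1

Answer: cursor 1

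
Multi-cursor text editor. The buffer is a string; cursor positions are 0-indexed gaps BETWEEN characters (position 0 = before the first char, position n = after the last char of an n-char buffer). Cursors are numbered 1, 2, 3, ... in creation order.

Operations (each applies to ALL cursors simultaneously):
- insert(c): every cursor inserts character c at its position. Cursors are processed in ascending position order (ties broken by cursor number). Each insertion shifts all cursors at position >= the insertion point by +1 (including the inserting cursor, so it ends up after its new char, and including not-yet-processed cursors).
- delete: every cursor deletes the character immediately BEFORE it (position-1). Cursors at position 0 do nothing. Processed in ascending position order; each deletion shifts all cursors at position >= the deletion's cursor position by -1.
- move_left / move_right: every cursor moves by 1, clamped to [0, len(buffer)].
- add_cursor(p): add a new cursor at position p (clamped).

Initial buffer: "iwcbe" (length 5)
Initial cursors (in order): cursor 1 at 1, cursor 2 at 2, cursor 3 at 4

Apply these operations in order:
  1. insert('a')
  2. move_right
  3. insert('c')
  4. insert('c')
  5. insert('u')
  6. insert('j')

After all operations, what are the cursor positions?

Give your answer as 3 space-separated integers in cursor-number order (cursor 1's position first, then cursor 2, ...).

After op 1 (insert('a')): buffer="iawacbae" (len 8), cursors c1@2 c2@4 c3@7, authorship .1.2..3.
After op 2 (move_right): buffer="iawacbae" (len 8), cursors c1@3 c2@5 c3@8, authorship .1.2..3.
After op 3 (insert('c')): buffer="iawcaccbaec" (len 11), cursors c1@4 c2@7 c3@11, authorship .1.12.2.3.3
After op 4 (insert('c')): buffer="iawccacccbaecc" (len 14), cursors c1@5 c2@9 c3@14, authorship .1.112.22.3.33
After op 5 (insert('u')): buffer="iawccuacccubaeccu" (len 17), cursors c1@6 c2@11 c3@17, authorship .1.1112.222.3.333
After op 6 (insert('j')): buffer="iawccujacccujbaeccuj" (len 20), cursors c1@7 c2@13 c3@20, authorship .1.11112.2222.3.3333

Answer: 7 13 20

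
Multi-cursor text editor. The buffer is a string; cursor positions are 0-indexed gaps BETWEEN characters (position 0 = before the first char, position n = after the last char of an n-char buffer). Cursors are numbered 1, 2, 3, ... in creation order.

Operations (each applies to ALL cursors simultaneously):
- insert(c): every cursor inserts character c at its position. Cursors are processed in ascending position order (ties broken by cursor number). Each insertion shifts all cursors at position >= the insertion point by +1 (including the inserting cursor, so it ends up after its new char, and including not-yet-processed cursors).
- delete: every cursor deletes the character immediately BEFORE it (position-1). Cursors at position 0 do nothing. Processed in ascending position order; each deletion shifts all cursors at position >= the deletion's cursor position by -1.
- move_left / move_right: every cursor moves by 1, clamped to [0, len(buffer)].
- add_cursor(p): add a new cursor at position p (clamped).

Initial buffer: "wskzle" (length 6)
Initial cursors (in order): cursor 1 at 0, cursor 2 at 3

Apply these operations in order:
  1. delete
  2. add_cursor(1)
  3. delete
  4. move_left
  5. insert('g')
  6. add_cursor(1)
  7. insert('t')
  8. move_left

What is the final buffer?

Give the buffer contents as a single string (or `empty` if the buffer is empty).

Answer: gtggtttzle

Derivation:
After op 1 (delete): buffer="wszle" (len 5), cursors c1@0 c2@2, authorship .....
After op 2 (add_cursor(1)): buffer="wszle" (len 5), cursors c1@0 c3@1 c2@2, authorship .....
After op 3 (delete): buffer="zle" (len 3), cursors c1@0 c2@0 c3@0, authorship ...
After op 4 (move_left): buffer="zle" (len 3), cursors c1@0 c2@0 c3@0, authorship ...
After op 5 (insert('g')): buffer="gggzle" (len 6), cursors c1@3 c2@3 c3@3, authorship 123...
After op 6 (add_cursor(1)): buffer="gggzle" (len 6), cursors c4@1 c1@3 c2@3 c3@3, authorship 123...
After op 7 (insert('t')): buffer="gtggtttzle" (len 10), cursors c4@2 c1@7 c2@7 c3@7, authorship 1423123...
After op 8 (move_left): buffer="gtggtttzle" (len 10), cursors c4@1 c1@6 c2@6 c3@6, authorship 1423123...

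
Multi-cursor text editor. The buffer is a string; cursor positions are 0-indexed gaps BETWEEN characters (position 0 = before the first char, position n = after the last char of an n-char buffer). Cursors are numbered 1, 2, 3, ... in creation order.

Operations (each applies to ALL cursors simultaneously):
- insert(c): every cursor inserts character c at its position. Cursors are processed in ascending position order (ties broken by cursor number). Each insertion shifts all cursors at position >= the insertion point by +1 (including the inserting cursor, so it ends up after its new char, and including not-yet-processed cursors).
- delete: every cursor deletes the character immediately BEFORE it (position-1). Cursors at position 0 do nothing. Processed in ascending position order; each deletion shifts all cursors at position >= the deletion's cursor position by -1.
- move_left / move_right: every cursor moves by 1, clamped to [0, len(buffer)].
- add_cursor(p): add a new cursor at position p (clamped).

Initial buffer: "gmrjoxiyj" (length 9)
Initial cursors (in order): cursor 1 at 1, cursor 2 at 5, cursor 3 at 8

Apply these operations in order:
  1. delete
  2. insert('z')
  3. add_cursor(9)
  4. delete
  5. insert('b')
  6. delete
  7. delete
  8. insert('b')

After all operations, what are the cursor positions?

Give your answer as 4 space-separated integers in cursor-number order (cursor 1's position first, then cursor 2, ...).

Answer: 1 6 6 6

Derivation:
After op 1 (delete): buffer="mrjxij" (len 6), cursors c1@0 c2@3 c3@5, authorship ......
After op 2 (insert('z')): buffer="zmrjzxizj" (len 9), cursors c1@1 c2@5 c3@8, authorship 1...2..3.
After op 3 (add_cursor(9)): buffer="zmrjzxizj" (len 9), cursors c1@1 c2@5 c3@8 c4@9, authorship 1...2..3.
After op 4 (delete): buffer="mrjxi" (len 5), cursors c1@0 c2@3 c3@5 c4@5, authorship .....
After op 5 (insert('b')): buffer="bmrjbxibb" (len 9), cursors c1@1 c2@5 c3@9 c4@9, authorship 1...2..34
After op 6 (delete): buffer="mrjxi" (len 5), cursors c1@0 c2@3 c3@5 c4@5, authorship .....
After op 7 (delete): buffer="mr" (len 2), cursors c1@0 c2@2 c3@2 c4@2, authorship ..
After op 8 (insert('b')): buffer="bmrbbb" (len 6), cursors c1@1 c2@6 c3@6 c4@6, authorship 1..234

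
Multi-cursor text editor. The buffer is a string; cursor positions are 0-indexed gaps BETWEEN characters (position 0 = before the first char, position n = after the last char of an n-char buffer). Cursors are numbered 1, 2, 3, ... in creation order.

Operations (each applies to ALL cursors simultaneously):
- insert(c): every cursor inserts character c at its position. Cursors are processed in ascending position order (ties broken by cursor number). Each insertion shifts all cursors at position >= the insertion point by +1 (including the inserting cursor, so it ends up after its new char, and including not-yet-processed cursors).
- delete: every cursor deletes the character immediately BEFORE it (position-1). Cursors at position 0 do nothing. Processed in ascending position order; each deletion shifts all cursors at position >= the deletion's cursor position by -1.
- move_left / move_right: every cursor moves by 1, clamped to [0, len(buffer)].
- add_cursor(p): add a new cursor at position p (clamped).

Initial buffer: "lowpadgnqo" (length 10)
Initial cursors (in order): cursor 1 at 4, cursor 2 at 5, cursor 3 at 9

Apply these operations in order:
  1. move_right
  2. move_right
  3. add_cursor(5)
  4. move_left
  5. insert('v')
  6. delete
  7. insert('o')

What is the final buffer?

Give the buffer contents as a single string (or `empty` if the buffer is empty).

After op 1 (move_right): buffer="lowpadgnqo" (len 10), cursors c1@5 c2@6 c3@10, authorship ..........
After op 2 (move_right): buffer="lowpadgnqo" (len 10), cursors c1@6 c2@7 c3@10, authorship ..........
After op 3 (add_cursor(5)): buffer="lowpadgnqo" (len 10), cursors c4@5 c1@6 c2@7 c3@10, authorship ..........
After op 4 (move_left): buffer="lowpadgnqo" (len 10), cursors c4@4 c1@5 c2@6 c3@9, authorship ..........
After op 5 (insert('v')): buffer="lowpvavdvgnqvo" (len 14), cursors c4@5 c1@7 c2@9 c3@13, authorship ....4.1.2...3.
After op 6 (delete): buffer="lowpadgnqo" (len 10), cursors c4@4 c1@5 c2@6 c3@9, authorship ..........
After op 7 (insert('o')): buffer="lowpoaodognqoo" (len 14), cursors c4@5 c1@7 c2@9 c3@13, authorship ....4.1.2...3.

Answer: lowpoaodognqoo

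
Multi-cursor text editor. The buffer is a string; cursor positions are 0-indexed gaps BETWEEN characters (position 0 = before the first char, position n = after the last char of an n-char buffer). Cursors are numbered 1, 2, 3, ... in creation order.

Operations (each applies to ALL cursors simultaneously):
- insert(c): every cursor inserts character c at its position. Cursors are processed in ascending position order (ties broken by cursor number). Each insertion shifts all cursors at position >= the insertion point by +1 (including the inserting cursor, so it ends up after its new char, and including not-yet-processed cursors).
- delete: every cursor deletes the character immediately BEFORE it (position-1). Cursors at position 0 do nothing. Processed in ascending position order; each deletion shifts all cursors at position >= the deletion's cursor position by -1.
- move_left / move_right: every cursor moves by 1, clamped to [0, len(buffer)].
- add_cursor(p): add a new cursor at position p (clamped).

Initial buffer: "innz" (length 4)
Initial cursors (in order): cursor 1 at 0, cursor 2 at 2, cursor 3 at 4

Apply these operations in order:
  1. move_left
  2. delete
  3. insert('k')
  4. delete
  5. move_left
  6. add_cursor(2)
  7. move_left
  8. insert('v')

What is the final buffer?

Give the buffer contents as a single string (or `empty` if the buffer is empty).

Answer: vvvnvz

Derivation:
After op 1 (move_left): buffer="innz" (len 4), cursors c1@0 c2@1 c3@3, authorship ....
After op 2 (delete): buffer="nz" (len 2), cursors c1@0 c2@0 c3@1, authorship ..
After op 3 (insert('k')): buffer="kknkz" (len 5), cursors c1@2 c2@2 c3@4, authorship 12.3.
After op 4 (delete): buffer="nz" (len 2), cursors c1@0 c2@0 c3@1, authorship ..
After op 5 (move_left): buffer="nz" (len 2), cursors c1@0 c2@0 c3@0, authorship ..
After op 6 (add_cursor(2)): buffer="nz" (len 2), cursors c1@0 c2@0 c3@0 c4@2, authorship ..
After op 7 (move_left): buffer="nz" (len 2), cursors c1@0 c2@0 c3@0 c4@1, authorship ..
After op 8 (insert('v')): buffer="vvvnvz" (len 6), cursors c1@3 c2@3 c3@3 c4@5, authorship 123.4.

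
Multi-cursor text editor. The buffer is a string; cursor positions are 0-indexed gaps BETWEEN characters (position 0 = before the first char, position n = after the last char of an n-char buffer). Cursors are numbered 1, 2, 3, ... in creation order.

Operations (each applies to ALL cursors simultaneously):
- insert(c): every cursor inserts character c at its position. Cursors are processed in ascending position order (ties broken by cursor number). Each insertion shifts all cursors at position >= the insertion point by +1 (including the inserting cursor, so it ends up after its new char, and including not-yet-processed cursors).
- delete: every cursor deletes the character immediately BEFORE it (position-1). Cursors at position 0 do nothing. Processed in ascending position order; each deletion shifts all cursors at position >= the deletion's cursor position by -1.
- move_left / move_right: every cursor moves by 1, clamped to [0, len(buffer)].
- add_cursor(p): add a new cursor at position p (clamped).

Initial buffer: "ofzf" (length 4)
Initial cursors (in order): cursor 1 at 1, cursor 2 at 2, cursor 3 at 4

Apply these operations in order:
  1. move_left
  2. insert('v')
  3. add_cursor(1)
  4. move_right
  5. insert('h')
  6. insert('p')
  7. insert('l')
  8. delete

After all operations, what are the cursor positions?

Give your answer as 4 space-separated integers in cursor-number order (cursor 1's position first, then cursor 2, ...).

After op 1 (move_left): buffer="ofzf" (len 4), cursors c1@0 c2@1 c3@3, authorship ....
After op 2 (insert('v')): buffer="vovfzvf" (len 7), cursors c1@1 c2@3 c3@6, authorship 1.2..3.
After op 3 (add_cursor(1)): buffer="vovfzvf" (len 7), cursors c1@1 c4@1 c2@3 c3@6, authorship 1.2..3.
After op 4 (move_right): buffer="vovfzvf" (len 7), cursors c1@2 c4@2 c2@4 c3@7, authorship 1.2..3.
After op 5 (insert('h')): buffer="vohhvfhzvfh" (len 11), cursors c1@4 c4@4 c2@7 c3@11, authorship 1.142.2.3.3
After op 6 (insert('p')): buffer="vohhppvfhpzvfhp" (len 15), cursors c1@6 c4@6 c2@10 c3@15, authorship 1.14142.22.3.33
After op 7 (insert('l')): buffer="vohhppllvfhplzvfhpl" (len 19), cursors c1@8 c4@8 c2@13 c3@19, authorship 1.1414142.222.3.333
After op 8 (delete): buffer="vohhppvfhpzvfhp" (len 15), cursors c1@6 c4@6 c2@10 c3@15, authorship 1.14142.22.3.33

Answer: 6 10 15 6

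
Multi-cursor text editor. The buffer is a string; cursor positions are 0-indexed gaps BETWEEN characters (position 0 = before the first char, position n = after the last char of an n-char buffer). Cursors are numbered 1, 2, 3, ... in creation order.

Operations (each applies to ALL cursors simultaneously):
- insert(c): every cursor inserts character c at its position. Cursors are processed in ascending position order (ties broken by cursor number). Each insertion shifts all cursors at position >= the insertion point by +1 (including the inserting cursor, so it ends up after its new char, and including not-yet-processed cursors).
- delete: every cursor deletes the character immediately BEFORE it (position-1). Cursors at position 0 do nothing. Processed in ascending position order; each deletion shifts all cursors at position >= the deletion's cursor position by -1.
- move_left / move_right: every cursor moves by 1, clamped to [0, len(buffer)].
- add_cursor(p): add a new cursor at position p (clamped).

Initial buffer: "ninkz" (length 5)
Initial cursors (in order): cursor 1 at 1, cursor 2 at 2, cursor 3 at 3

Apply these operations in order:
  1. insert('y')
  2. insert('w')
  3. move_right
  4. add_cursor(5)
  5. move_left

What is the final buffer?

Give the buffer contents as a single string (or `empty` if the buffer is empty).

Answer: nywiywnywkz

Derivation:
After op 1 (insert('y')): buffer="nyiynykz" (len 8), cursors c1@2 c2@4 c3@6, authorship .1.2.3..
After op 2 (insert('w')): buffer="nywiywnywkz" (len 11), cursors c1@3 c2@6 c3@9, authorship .11.22.33..
After op 3 (move_right): buffer="nywiywnywkz" (len 11), cursors c1@4 c2@7 c3@10, authorship .11.22.33..
After op 4 (add_cursor(5)): buffer="nywiywnywkz" (len 11), cursors c1@4 c4@5 c2@7 c3@10, authorship .11.22.33..
After op 5 (move_left): buffer="nywiywnywkz" (len 11), cursors c1@3 c4@4 c2@6 c3@9, authorship .11.22.33..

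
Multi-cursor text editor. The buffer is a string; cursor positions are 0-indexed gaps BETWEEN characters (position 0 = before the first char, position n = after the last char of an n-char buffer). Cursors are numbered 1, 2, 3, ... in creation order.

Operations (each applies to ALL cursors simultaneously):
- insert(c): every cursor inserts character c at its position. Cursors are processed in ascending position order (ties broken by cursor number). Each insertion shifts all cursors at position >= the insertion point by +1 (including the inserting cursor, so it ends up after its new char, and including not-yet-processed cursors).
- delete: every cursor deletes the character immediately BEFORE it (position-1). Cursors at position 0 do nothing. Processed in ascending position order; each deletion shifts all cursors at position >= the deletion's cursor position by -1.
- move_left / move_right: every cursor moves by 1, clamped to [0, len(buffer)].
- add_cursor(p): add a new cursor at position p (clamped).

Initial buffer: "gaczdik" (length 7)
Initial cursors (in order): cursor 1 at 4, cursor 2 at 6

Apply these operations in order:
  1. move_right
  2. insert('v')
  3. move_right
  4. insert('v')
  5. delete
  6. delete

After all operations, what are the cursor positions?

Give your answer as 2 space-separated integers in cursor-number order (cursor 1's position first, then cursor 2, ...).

After op 1 (move_right): buffer="gaczdik" (len 7), cursors c1@5 c2@7, authorship .......
After op 2 (insert('v')): buffer="gaczdvikv" (len 9), cursors c1@6 c2@9, authorship .....1..2
After op 3 (move_right): buffer="gaczdvikv" (len 9), cursors c1@7 c2@9, authorship .....1..2
After op 4 (insert('v')): buffer="gaczdvivkvv" (len 11), cursors c1@8 c2@11, authorship .....1.1.22
After op 5 (delete): buffer="gaczdvikv" (len 9), cursors c1@7 c2@9, authorship .....1..2
After op 6 (delete): buffer="gaczdvk" (len 7), cursors c1@6 c2@7, authorship .....1.

Answer: 6 7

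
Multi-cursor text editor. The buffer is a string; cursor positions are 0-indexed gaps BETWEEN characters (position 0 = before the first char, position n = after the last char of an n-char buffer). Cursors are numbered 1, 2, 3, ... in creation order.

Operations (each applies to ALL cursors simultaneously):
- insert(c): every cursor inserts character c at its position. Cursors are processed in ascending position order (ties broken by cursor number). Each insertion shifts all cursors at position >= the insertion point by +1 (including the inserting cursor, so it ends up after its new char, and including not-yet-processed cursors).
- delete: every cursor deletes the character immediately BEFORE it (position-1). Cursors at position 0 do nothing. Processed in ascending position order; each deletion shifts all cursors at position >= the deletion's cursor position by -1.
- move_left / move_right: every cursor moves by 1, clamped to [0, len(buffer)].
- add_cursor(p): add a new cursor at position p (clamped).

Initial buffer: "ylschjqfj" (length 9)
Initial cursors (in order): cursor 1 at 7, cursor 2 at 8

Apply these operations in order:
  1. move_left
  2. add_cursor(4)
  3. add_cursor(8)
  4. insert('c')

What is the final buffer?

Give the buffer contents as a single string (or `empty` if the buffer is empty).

After op 1 (move_left): buffer="ylschjqfj" (len 9), cursors c1@6 c2@7, authorship .........
After op 2 (add_cursor(4)): buffer="ylschjqfj" (len 9), cursors c3@4 c1@6 c2@7, authorship .........
After op 3 (add_cursor(8)): buffer="ylschjqfj" (len 9), cursors c3@4 c1@6 c2@7 c4@8, authorship .........
After op 4 (insert('c')): buffer="ylscchjcqcfcj" (len 13), cursors c3@5 c1@8 c2@10 c4@12, authorship ....3..1.2.4.

Answer: ylscchjcqcfcj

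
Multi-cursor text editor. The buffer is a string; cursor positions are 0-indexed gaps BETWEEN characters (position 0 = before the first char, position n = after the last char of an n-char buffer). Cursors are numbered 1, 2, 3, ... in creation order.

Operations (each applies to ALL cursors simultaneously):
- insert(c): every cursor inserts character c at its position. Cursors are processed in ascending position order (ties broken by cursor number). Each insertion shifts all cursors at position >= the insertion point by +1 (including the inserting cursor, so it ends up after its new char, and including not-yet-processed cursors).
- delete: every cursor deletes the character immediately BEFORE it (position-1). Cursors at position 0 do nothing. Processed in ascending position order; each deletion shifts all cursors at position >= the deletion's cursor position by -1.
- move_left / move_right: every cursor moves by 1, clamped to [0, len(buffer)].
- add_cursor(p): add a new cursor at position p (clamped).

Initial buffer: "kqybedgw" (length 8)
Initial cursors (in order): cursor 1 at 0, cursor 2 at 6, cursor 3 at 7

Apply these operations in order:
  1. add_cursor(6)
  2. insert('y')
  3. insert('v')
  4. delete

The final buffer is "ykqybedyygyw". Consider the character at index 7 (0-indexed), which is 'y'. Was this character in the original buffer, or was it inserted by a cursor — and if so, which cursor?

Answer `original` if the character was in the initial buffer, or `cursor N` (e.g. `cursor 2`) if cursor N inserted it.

After op 1 (add_cursor(6)): buffer="kqybedgw" (len 8), cursors c1@0 c2@6 c4@6 c3@7, authorship ........
After op 2 (insert('y')): buffer="ykqybedyygyw" (len 12), cursors c1@1 c2@9 c4@9 c3@11, authorship 1......24.3.
After op 3 (insert('v')): buffer="yvkqybedyyvvgyvw" (len 16), cursors c1@2 c2@12 c4@12 c3@15, authorship 11......2424.33.
After op 4 (delete): buffer="ykqybedyygyw" (len 12), cursors c1@1 c2@9 c4@9 c3@11, authorship 1......24.3.
Authorship (.=original, N=cursor N): 1 . . . . . . 2 4 . 3 .
Index 7: author = 2

Answer: cursor 2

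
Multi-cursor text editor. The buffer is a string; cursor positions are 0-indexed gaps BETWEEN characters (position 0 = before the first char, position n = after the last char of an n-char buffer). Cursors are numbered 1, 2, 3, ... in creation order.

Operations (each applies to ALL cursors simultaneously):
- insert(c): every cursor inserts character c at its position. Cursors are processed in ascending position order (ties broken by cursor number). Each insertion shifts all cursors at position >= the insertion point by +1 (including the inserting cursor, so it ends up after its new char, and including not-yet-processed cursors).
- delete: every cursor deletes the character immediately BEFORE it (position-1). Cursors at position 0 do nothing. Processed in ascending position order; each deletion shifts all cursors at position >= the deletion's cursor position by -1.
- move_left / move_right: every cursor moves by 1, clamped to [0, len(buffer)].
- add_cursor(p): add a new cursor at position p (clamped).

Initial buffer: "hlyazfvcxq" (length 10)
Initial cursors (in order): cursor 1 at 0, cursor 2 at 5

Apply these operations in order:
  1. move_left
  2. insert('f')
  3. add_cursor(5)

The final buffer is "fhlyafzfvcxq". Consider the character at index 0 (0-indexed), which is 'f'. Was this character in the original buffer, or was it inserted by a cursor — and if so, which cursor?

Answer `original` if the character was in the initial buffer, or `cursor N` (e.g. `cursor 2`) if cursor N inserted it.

Answer: cursor 1

Derivation:
After op 1 (move_left): buffer="hlyazfvcxq" (len 10), cursors c1@0 c2@4, authorship ..........
After op 2 (insert('f')): buffer="fhlyafzfvcxq" (len 12), cursors c1@1 c2@6, authorship 1....2......
After op 3 (add_cursor(5)): buffer="fhlyafzfvcxq" (len 12), cursors c1@1 c3@5 c2@6, authorship 1....2......
Authorship (.=original, N=cursor N): 1 . . . . 2 . . . . . .
Index 0: author = 1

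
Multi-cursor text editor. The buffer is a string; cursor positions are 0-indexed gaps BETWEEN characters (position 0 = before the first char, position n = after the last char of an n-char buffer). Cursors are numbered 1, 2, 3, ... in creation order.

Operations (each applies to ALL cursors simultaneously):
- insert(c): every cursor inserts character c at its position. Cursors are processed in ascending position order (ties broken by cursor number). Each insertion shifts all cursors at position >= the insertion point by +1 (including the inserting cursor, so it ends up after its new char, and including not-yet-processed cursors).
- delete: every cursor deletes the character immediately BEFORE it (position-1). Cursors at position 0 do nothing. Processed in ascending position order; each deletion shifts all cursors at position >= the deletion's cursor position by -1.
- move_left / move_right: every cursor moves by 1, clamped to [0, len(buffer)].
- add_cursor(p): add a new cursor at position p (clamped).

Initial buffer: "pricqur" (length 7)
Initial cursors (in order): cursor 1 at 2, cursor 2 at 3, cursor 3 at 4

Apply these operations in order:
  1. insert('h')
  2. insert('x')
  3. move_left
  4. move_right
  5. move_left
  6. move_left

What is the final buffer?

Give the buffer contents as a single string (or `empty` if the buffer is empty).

Answer: prhxihxchxqur

Derivation:
After op 1 (insert('h')): buffer="prhihchqur" (len 10), cursors c1@3 c2@5 c3@7, authorship ..1.2.3...
After op 2 (insert('x')): buffer="prhxihxchxqur" (len 13), cursors c1@4 c2@7 c3@10, authorship ..11.22.33...
After op 3 (move_left): buffer="prhxihxchxqur" (len 13), cursors c1@3 c2@6 c3@9, authorship ..11.22.33...
After op 4 (move_right): buffer="prhxihxchxqur" (len 13), cursors c1@4 c2@7 c3@10, authorship ..11.22.33...
After op 5 (move_left): buffer="prhxihxchxqur" (len 13), cursors c1@3 c2@6 c3@9, authorship ..11.22.33...
After op 6 (move_left): buffer="prhxihxchxqur" (len 13), cursors c1@2 c2@5 c3@8, authorship ..11.22.33...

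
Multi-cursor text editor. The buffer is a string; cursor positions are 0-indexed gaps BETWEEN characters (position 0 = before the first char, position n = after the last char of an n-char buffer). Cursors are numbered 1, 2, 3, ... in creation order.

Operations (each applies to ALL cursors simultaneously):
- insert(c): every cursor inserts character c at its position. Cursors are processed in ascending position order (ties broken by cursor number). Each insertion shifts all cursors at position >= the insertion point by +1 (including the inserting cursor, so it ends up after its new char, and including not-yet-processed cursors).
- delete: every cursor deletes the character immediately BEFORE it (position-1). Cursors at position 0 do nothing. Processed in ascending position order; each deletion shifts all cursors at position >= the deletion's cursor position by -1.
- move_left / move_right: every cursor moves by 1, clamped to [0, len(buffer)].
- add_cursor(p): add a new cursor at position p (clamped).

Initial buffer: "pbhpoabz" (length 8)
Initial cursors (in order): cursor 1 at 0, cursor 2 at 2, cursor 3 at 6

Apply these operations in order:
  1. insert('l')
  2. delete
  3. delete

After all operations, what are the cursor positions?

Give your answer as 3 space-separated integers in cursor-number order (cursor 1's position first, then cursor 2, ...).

After op 1 (insert('l')): buffer="lpblhpoalbz" (len 11), cursors c1@1 c2@4 c3@9, authorship 1..2....3..
After op 2 (delete): buffer="pbhpoabz" (len 8), cursors c1@0 c2@2 c3@6, authorship ........
After op 3 (delete): buffer="phpobz" (len 6), cursors c1@0 c2@1 c3@4, authorship ......

Answer: 0 1 4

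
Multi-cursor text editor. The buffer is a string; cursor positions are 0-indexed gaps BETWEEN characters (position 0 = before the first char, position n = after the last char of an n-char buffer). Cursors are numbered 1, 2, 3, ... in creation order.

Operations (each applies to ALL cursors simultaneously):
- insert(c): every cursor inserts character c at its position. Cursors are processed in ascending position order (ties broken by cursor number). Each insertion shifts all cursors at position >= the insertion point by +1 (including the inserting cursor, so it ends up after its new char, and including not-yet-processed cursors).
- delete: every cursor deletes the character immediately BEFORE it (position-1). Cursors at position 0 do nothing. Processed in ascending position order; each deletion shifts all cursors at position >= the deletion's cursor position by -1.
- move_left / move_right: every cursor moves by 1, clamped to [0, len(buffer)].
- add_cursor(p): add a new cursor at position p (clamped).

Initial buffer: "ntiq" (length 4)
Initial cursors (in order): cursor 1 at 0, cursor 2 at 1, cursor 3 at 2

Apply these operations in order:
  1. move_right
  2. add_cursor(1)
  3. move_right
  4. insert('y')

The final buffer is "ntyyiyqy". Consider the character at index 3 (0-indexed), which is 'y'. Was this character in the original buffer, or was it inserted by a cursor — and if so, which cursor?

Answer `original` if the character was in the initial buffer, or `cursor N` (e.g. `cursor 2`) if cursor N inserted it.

Answer: cursor 4

Derivation:
After op 1 (move_right): buffer="ntiq" (len 4), cursors c1@1 c2@2 c3@3, authorship ....
After op 2 (add_cursor(1)): buffer="ntiq" (len 4), cursors c1@1 c4@1 c2@2 c3@3, authorship ....
After op 3 (move_right): buffer="ntiq" (len 4), cursors c1@2 c4@2 c2@3 c3@4, authorship ....
After op 4 (insert('y')): buffer="ntyyiyqy" (len 8), cursors c1@4 c4@4 c2@6 c3@8, authorship ..14.2.3
Authorship (.=original, N=cursor N): . . 1 4 . 2 . 3
Index 3: author = 4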